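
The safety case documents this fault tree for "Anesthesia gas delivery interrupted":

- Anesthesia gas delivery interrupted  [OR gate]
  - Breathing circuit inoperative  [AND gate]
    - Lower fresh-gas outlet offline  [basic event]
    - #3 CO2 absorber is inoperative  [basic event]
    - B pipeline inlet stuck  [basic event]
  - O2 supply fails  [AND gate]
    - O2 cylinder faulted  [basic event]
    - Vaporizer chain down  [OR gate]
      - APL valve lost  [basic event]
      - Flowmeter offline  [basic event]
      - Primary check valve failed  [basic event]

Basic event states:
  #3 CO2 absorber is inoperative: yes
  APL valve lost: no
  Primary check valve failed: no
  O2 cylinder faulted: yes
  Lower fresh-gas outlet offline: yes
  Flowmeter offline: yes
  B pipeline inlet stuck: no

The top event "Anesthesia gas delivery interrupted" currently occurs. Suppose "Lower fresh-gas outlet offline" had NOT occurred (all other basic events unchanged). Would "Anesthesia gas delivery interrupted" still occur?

Counterfactual: set "Lower fresh-gas outlet offline" to not occurred.
Breathing circuit inoperative [AND]: Lower fresh-gas outlet offline=not, #3 CO2 absorber is inoperative=occurs, B pipeline inlet stuck=not → not all inputs occur → does not occur.
Vaporizer chain down [OR]: APL valve lost=not, Flowmeter offline=occurs, Primary check valve failed=not → at least one input occurs → occurs.
O2 supply fails [AND]: O2 cylinder faulted=occurs, Vaporizer chain down=occurs → all inputs occur → occurs.
Anesthesia gas delivery interrupted [OR]: Breathing circuit inoperative=not, O2 supply fails=occurs → at least one input occurs → occurs.

Yes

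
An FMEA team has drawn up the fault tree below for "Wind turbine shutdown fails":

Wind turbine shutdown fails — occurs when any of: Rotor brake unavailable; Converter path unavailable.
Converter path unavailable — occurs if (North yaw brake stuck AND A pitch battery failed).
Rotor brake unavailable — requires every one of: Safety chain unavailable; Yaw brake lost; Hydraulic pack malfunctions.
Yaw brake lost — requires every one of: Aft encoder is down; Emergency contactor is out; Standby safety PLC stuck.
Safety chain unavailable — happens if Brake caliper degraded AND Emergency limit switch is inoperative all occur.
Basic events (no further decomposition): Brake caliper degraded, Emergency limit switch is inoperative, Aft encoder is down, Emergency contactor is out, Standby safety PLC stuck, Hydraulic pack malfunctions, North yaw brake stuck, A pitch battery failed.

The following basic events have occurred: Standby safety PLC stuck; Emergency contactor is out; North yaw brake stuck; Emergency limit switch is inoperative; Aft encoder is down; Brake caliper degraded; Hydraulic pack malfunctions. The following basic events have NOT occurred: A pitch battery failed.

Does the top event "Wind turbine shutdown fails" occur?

Safety chain unavailable [AND]: Brake caliper degraded=occurs, Emergency limit switch is inoperative=occurs → all inputs occur → occurs.
Yaw brake lost [AND]: Aft encoder is down=occurs, Emergency contactor is out=occurs, Standby safety PLC stuck=occurs → all inputs occur → occurs.
Rotor brake unavailable [AND]: Safety chain unavailable=occurs, Yaw brake lost=occurs, Hydraulic pack malfunctions=occurs → all inputs occur → occurs.
Converter path unavailable [AND]: North yaw brake stuck=occurs, A pitch battery failed=not → not all inputs occur → does not occur.
Wind turbine shutdown fails [OR]: Rotor brake unavailable=occurs, Converter path unavailable=not → at least one input occurs → occurs.

Yes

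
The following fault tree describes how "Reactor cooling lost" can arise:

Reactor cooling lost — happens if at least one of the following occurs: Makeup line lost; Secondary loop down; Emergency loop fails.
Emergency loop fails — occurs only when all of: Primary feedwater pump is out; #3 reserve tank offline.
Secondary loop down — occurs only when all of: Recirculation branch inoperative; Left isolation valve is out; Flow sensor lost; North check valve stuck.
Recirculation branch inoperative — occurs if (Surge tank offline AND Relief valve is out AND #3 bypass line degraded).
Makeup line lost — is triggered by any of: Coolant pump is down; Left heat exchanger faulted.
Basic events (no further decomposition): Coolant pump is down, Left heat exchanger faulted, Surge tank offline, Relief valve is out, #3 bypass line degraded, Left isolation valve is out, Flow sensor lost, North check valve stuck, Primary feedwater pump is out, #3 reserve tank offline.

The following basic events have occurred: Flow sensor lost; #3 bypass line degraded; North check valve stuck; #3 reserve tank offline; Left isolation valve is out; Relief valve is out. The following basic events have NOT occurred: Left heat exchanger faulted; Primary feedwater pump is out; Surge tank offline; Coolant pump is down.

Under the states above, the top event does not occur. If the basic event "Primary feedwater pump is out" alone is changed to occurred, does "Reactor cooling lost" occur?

Counterfactual: set "Primary feedwater pump is out" to occurred.
Makeup line lost [OR]: Coolant pump is down=not, Left heat exchanger faulted=not → no input occurs → does not occur.
Recirculation branch inoperative [AND]: Surge tank offline=not, Relief valve is out=occurs, #3 bypass line degraded=occurs → not all inputs occur → does not occur.
Secondary loop down [AND]: Recirculation branch inoperative=not, Left isolation valve is out=occurs, Flow sensor lost=occurs, North check valve stuck=occurs → not all inputs occur → does not occur.
Emergency loop fails [AND]: Primary feedwater pump is out=occurs, #3 reserve tank offline=occurs → all inputs occur → occurs.
Reactor cooling lost [OR]: Makeup line lost=not, Secondary loop down=not, Emergency loop fails=occurs → at least one input occurs → occurs.

Yes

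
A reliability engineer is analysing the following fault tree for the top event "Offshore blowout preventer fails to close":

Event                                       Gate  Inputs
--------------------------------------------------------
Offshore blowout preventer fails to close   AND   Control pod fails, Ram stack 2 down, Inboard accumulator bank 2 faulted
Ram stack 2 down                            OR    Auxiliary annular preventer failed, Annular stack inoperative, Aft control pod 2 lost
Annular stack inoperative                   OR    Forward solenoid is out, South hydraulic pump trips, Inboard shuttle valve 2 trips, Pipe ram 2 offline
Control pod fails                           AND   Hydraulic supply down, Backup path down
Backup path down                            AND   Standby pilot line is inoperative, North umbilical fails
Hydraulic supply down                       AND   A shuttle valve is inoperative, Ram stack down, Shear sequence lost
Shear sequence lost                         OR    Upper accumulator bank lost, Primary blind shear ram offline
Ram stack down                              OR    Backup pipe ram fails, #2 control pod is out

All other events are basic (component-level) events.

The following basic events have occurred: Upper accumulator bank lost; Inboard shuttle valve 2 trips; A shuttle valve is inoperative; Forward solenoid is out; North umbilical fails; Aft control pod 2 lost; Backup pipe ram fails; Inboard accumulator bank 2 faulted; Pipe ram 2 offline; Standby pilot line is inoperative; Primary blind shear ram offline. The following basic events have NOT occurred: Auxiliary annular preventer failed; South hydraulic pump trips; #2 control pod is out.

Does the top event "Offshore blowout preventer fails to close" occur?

Yes

Ram stack down [OR]: Backup pipe ram fails=occurs, #2 control pod is out=not → at least one input occurs → occurs.
Shear sequence lost [OR]: Upper accumulator bank lost=occurs, Primary blind shear ram offline=occurs → at least one input occurs → occurs.
Hydraulic supply down [AND]: A shuttle valve is inoperative=occurs, Ram stack down=occurs, Shear sequence lost=occurs → all inputs occur → occurs.
Backup path down [AND]: Standby pilot line is inoperative=occurs, North umbilical fails=occurs → all inputs occur → occurs.
Control pod fails [AND]: Hydraulic supply down=occurs, Backup path down=occurs → all inputs occur → occurs.
Annular stack inoperative [OR]: Forward solenoid is out=occurs, South hydraulic pump trips=not, Inboard shuttle valve 2 trips=occurs, Pipe ram 2 offline=occurs → at least one input occurs → occurs.
Ram stack 2 down [OR]: Auxiliary annular preventer failed=not, Annular stack inoperative=occurs, Aft control pod 2 lost=occurs → at least one input occurs → occurs.
Offshore blowout preventer fails to close [AND]: Control pod fails=occurs, Ram stack 2 down=occurs, Inboard accumulator bank 2 faulted=occurs → all inputs occur → occurs.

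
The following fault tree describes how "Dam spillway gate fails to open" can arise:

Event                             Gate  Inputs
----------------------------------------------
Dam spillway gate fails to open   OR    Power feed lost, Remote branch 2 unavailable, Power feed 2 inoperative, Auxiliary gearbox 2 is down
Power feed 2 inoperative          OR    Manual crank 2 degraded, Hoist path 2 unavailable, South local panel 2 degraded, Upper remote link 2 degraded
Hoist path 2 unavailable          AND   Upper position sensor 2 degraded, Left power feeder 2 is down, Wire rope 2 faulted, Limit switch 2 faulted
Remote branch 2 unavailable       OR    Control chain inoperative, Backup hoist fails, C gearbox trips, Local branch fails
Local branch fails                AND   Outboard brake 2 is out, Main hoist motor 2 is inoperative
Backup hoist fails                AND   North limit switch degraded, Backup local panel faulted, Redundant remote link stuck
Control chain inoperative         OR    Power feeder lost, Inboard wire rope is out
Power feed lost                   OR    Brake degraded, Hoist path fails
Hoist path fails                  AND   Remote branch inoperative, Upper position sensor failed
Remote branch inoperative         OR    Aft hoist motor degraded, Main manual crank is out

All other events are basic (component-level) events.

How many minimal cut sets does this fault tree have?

13

Remote branch inoperative [OR]: union of children's cut sets → 2 cut set(s).
Hoist path fails [AND]: one cut set from each child combined → 2 × 1 = 2 cut set(s).
Power feed lost [OR]: union of children's cut sets → 3 cut set(s).
Control chain inoperative [OR]: union of children's cut sets → 2 cut set(s).
Backup hoist fails [AND]: one cut set from each child combined → 1 × 1 × 1 = 1 cut set(s).
Local branch fails [AND]: one cut set from each child combined → 1 × 1 = 1 cut set(s).
Remote branch 2 unavailable [OR]: union of children's cut sets → 5 cut set(s).
Hoist path 2 unavailable [AND]: one cut set from each child combined → 1 × 1 × 1 × 1 = 1 cut set(s).
Power feed 2 inoperative [OR]: union of children's cut sets → 4 cut set(s).
Dam spillway gate fails to open [OR]: union of children's cut sets → 13 cut set(s).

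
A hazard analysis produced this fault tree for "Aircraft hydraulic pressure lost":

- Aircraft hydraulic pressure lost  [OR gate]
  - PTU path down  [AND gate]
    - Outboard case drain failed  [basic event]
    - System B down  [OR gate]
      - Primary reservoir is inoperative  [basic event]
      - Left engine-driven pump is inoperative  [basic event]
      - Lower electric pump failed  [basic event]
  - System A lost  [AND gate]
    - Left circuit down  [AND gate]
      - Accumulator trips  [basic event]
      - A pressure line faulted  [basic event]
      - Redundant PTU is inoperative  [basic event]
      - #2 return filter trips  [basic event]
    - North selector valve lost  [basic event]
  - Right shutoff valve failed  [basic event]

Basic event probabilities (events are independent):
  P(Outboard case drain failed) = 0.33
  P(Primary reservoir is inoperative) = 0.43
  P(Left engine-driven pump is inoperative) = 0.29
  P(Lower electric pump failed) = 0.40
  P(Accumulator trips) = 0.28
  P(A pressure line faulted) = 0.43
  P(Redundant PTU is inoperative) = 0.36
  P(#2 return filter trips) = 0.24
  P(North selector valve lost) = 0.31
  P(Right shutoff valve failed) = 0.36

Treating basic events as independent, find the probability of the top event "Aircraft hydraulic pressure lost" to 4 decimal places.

P(System B down) [OR] = 1 − (1−0.43) × (1−0.29) × (1−0.40) = 0.757180
P(PTU path down) [AND] = 0.33 × 0.757180 = 0.249869
P(Left circuit down) [AND] = 0.28 × 0.43 × 0.36 × 0.24 = 0.010403
P(System A lost) [AND] = 0.010403 × 0.31 = 0.003225
P(Aircraft hydraulic pressure lost) [OR] = 1 − (1−0.249869) × (1−0.003225) × (1−0.36) = 0.521464
Rounded to 4 decimal places: P(Aircraft hydraulic pressure lost) ≈ 0.5215.

0.5215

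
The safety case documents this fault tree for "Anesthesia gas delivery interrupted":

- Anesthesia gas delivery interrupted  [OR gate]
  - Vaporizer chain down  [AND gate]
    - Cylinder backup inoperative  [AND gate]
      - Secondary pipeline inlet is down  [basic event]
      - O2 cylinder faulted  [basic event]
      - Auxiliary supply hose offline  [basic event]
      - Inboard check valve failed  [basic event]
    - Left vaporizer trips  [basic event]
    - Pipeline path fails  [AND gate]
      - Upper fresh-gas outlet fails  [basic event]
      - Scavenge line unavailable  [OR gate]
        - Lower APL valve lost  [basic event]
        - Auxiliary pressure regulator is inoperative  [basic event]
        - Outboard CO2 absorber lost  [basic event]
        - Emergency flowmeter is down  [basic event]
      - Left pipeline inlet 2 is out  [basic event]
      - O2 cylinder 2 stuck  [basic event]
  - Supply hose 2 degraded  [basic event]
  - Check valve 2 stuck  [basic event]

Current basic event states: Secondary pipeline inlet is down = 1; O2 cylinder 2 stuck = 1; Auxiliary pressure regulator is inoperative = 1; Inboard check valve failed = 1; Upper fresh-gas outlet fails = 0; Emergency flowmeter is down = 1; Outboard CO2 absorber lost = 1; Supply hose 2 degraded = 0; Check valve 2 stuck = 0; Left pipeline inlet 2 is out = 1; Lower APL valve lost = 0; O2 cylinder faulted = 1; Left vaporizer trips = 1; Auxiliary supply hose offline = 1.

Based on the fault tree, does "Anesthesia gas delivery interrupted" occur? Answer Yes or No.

No

Cylinder backup inoperative [AND]: Secondary pipeline inlet is down=occurs, O2 cylinder faulted=occurs, Auxiliary supply hose offline=occurs, Inboard check valve failed=occurs → all inputs occur → occurs.
Scavenge line unavailable [OR]: Lower APL valve lost=not, Auxiliary pressure regulator is inoperative=occurs, Outboard CO2 absorber lost=occurs, Emergency flowmeter is down=occurs → at least one input occurs → occurs.
Pipeline path fails [AND]: Upper fresh-gas outlet fails=not, Scavenge line unavailable=occurs, Left pipeline inlet 2 is out=occurs, O2 cylinder 2 stuck=occurs → not all inputs occur → does not occur.
Vaporizer chain down [AND]: Cylinder backup inoperative=occurs, Left vaporizer trips=occurs, Pipeline path fails=not → not all inputs occur → does not occur.
Anesthesia gas delivery interrupted [OR]: Vaporizer chain down=not, Supply hose 2 degraded=not, Check valve 2 stuck=not → no input occurs → does not occur.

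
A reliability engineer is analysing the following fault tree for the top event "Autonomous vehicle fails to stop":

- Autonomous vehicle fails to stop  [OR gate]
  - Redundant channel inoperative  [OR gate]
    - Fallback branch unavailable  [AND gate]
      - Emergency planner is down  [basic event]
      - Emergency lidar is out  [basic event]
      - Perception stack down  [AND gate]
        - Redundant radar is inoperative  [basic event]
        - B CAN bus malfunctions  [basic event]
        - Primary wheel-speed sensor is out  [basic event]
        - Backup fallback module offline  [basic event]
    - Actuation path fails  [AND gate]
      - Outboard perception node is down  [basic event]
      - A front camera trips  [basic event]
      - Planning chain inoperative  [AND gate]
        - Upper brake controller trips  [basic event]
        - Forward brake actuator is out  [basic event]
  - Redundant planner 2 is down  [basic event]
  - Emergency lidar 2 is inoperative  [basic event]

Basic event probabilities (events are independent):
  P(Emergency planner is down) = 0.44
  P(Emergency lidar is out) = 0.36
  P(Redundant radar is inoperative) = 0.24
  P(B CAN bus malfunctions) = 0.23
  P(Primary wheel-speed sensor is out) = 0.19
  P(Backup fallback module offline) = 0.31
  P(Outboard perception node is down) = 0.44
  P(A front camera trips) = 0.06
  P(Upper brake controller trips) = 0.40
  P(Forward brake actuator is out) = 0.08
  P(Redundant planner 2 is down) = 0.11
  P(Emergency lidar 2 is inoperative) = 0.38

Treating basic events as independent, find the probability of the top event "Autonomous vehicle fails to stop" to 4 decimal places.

0.4490

P(Perception stack down) [AND] = 0.24 × 0.23 × 0.19 × 0.31 = 0.003251
P(Fallback branch unavailable) [AND] = 0.44 × 0.36 × 0.003251 = 0.000515
P(Planning chain inoperative) [AND] = 0.40 × 0.08 = 0.032000
P(Actuation path fails) [AND] = 0.44 × 0.06 × 0.032000 = 0.000845
P(Redundant channel inoperative) [OR] = 1 − (1−0.000515) × (1−0.000845) = 0.001360
P(Autonomous vehicle fails to stop) [OR] = 1 − (1−0.001360) × (1−0.11) × (1−0.38) = 0.448950
Rounded to 4 decimal places: P(Autonomous vehicle fails to stop) ≈ 0.4490.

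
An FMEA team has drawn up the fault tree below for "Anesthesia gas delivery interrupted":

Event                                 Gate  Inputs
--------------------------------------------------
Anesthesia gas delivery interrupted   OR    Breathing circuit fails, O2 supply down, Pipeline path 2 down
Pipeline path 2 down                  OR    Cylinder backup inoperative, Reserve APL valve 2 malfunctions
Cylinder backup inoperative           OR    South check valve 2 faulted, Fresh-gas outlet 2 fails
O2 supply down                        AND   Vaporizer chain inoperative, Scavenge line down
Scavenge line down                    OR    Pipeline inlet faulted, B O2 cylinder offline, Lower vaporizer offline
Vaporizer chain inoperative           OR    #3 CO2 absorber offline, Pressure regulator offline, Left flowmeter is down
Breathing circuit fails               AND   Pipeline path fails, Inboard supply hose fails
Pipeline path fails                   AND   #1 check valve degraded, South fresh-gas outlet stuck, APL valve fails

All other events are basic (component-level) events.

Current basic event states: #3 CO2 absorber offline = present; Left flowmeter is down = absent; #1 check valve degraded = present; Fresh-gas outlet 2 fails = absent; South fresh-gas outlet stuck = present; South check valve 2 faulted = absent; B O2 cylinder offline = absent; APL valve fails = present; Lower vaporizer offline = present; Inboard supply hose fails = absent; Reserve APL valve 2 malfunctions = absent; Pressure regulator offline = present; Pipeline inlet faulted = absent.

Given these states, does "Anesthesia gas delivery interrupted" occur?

Pipeline path fails [AND]: #1 check valve degraded=occurs, South fresh-gas outlet stuck=occurs, APL valve fails=occurs → all inputs occur → occurs.
Breathing circuit fails [AND]: Pipeline path fails=occurs, Inboard supply hose fails=not → not all inputs occur → does not occur.
Vaporizer chain inoperative [OR]: #3 CO2 absorber offline=occurs, Pressure regulator offline=occurs, Left flowmeter is down=not → at least one input occurs → occurs.
Scavenge line down [OR]: Pipeline inlet faulted=not, B O2 cylinder offline=not, Lower vaporizer offline=occurs → at least one input occurs → occurs.
O2 supply down [AND]: Vaporizer chain inoperative=occurs, Scavenge line down=occurs → all inputs occur → occurs.
Cylinder backup inoperative [OR]: South check valve 2 faulted=not, Fresh-gas outlet 2 fails=not → no input occurs → does not occur.
Pipeline path 2 down [OR]: Cylinder backup inoperative=not, Reserve APL valve 2 malfunctions=not → no input occurs → does not occur.
Anesthesia gas delivery interrupted [OR]: Breathing circuit fails=not, O2 supply down=occurs, Pipeline path 2 down=not → at least one input occurs → occurs.

Yes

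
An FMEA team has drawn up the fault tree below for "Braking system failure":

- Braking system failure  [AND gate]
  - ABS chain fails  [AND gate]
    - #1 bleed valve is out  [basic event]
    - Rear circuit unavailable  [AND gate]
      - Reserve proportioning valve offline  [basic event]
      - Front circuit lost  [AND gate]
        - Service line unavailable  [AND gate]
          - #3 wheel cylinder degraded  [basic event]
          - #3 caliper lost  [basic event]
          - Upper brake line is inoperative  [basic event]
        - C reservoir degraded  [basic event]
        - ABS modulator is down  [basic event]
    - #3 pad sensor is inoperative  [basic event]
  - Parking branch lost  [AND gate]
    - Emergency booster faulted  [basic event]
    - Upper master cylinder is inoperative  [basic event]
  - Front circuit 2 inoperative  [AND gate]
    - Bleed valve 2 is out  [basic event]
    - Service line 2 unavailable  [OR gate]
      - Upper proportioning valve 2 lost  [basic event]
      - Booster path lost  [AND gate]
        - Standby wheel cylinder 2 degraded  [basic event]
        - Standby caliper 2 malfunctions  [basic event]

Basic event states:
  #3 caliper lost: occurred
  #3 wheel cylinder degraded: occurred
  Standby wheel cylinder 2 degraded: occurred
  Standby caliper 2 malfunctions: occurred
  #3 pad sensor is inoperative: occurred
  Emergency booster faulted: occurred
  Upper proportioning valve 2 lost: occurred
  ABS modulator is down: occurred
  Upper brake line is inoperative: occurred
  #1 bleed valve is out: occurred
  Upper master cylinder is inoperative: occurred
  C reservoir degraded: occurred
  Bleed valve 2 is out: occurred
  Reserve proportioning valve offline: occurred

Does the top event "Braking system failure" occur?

Yes

Service line unavailable [AND]: #3 wheel cylinder degraded=occurs, #3 caliper lost=occurs, Upper brake line is inoperative=occurs → all inputs occur → occurs.
Front circuit lost [AND]: Service line unavailable=occurs, C reservoir degraded=occurs, ABS modulator is down=occurs → all inputs occur → occurs.
Rear circuit unavailable [AND]: Reserve proportioning valve offline=occurs, Front circuit lost=occurs → all inputs occur → occurs.
ABS chain fails [AND]: #1 bleed valve is out=occurs, Rear circuit unavailable=occurs, #3 pad sensor is inoperative=occurs → all inputs occur → occurs.
Parking branch lost [AND]: Emergency booster faulted=occurs, Upper master cylinder is inoperative=occurs → all inputs occur → occurs.
Booster path lost [AND]: Standby wheel cylinder 2 degraded=occurs, Standby caliper 2 malfunctions=occurs → all inputs occur → occurs.
Service line 2 unavailable [OR]: Upper proportioning valve 2 lost=occurs, Booster path lost=occurs → at least one input occurs → occurs.
Front circuit 2 inoperative [AND]: Bleed valve 2 is out=occurs, Service line 2 unavailable=occurs → all inputs occur → occurs.
Braking system failure [AND]: ABS chain fails=occurs, Parking branch lost=occurs, Front circuit 2 inoperative=occurs → all inputs occur → occurs.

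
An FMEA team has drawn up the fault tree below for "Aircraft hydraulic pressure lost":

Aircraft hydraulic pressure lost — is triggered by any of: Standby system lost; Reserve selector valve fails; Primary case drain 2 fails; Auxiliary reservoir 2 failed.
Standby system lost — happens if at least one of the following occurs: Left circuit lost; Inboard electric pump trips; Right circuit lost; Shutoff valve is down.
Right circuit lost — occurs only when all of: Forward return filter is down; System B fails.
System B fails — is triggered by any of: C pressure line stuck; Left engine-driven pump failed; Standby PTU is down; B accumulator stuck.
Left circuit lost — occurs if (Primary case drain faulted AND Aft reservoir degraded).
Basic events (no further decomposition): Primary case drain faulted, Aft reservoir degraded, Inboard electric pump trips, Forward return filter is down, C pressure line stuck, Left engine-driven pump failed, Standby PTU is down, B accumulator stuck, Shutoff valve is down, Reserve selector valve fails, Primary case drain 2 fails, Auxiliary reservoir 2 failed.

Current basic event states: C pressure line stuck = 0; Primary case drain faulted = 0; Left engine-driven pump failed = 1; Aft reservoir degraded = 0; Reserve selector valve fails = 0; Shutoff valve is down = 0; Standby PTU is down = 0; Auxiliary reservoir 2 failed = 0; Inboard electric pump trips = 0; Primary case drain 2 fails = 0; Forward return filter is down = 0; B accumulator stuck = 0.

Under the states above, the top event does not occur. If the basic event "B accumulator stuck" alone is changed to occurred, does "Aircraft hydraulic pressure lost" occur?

No

Counterfactual: set "B accumulator stuck" to occurred.
Left circuit lost [AND]: Primary case drain faulted=not, Aft reservoir degraded=not → not all inputs occur → does not occur.
System B fails [OR]: C pressure line stuck=not, Left engine-driven pump failed=occurs, Standby PTU is down=not, B accumulator stuck=occurs → at least one input occurs → occurs.
Right circuit lost [AND]: Forward return filter is down=not, System B fails=occurs → not all inputs occur → does not occur.
Standby system lost [OR]: Left circuit lost=not, Inboard electric pump trips=not, Right circuit lost=not, Shutoff valve is down=not → no input occurs → does not occur.
Aircraft hydraulic pressure lost [OR]: Standby system lost=not, Reserve selector valve fails=not, Primary case drain 2 fails=not, Auxiliary reservoir 2 failed=not → no input occurs → does not occur.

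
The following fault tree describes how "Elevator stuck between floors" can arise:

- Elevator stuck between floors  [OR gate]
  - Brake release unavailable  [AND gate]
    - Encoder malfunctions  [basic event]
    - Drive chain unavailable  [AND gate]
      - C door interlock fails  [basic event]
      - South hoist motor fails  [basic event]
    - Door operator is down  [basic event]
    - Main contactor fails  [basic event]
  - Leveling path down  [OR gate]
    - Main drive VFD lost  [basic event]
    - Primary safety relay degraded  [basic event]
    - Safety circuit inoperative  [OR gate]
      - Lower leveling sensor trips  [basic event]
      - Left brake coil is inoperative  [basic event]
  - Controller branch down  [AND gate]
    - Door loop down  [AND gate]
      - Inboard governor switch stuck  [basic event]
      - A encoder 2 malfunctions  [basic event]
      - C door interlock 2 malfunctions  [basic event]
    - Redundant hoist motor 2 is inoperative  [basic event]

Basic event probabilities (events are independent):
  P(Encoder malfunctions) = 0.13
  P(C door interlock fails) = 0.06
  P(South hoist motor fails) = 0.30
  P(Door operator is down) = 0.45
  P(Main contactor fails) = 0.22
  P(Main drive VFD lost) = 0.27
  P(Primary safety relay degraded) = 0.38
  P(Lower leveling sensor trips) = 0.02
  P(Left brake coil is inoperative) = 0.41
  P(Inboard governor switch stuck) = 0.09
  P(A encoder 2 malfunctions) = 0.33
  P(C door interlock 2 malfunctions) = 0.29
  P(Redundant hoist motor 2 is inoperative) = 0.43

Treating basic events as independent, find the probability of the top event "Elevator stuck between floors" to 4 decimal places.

0.7393

P(Drive chain unavailable) [AND] = 0.06 × 0.30 = 0.018000
P(Brake release unavailable) [AND] = 0.13 × 0.018000 × 0.45 × 0.22 = 0.000232
P(Safety circuit inoperative) [OR] = 1 − (1−0.02) × (1−0.41) = 0.421800
P(Leveling path down) [OR] = 1 − (1−0.27) × (1−0.38) × (1−0.421800) = 0.738307
P(Door loop down) [AND] = 0.09 × 0.33 × 0.29 = 0.008613
P(Controller branch down) [AND] = 0.008613 × 0.43 = 0.003704
P(Elevator stuck between floors) [OR] = 1 − (1−0.000232) × (1−0.738307) × (1−0.003704) = 0.739337
Rounded to 4 decimal places: P(Elevator stuck between floors) ≈ 0.7393.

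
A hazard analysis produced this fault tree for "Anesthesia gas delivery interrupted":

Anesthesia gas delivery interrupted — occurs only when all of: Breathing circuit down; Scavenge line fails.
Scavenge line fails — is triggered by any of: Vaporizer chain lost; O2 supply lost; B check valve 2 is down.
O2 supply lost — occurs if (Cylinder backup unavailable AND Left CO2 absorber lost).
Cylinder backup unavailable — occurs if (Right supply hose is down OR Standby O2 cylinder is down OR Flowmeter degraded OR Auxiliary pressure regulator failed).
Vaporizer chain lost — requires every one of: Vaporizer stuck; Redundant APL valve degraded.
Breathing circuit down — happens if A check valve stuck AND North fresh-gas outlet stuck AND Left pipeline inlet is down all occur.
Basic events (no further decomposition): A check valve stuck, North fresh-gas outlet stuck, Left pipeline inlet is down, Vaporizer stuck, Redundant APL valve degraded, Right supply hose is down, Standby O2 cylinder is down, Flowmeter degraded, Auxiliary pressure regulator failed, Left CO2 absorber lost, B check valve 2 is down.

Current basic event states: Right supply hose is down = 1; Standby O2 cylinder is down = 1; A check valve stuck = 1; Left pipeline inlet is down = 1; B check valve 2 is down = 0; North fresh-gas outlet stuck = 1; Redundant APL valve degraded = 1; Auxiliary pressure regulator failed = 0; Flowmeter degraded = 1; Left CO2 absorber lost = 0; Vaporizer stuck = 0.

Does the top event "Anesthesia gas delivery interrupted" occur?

Breathing circuit down [AND]: A check valve stuck=occurs, North fresh-gas outlet stuck=occurs, Left pipeline inlet is down=occurs → all inputs occur → occurs.
Vaporizer chain lost [AND]: Vaporizer stuck=not, Redundant APL valve degraded=occurs → not all inputs occur → does not occur.
Cylinder backup unavailable [OR]: Right supply hose is down=occurs, Standby O2 cylinder is down=occurs, Flowmeter degraded=occurs, Auxiliary pressure regulator failed=not → at least one input occurs → occurs.
O2 supply lost [AND]: Cylinder backup unavailable=occurs, Left CO2 absorber lost=not → not all inputs occur → does not occur.
Scavenge line fails [OR]: Vaporizer chain lost=not, O2 supply lost=not, B check valve 2 is down=not → no input occurs → does not occur.
Anesthesia gas delivery interrupted [AND]: Breathing circuit down=occurs, Scavenge line fails=not → not all inputs occur → does not occur.

No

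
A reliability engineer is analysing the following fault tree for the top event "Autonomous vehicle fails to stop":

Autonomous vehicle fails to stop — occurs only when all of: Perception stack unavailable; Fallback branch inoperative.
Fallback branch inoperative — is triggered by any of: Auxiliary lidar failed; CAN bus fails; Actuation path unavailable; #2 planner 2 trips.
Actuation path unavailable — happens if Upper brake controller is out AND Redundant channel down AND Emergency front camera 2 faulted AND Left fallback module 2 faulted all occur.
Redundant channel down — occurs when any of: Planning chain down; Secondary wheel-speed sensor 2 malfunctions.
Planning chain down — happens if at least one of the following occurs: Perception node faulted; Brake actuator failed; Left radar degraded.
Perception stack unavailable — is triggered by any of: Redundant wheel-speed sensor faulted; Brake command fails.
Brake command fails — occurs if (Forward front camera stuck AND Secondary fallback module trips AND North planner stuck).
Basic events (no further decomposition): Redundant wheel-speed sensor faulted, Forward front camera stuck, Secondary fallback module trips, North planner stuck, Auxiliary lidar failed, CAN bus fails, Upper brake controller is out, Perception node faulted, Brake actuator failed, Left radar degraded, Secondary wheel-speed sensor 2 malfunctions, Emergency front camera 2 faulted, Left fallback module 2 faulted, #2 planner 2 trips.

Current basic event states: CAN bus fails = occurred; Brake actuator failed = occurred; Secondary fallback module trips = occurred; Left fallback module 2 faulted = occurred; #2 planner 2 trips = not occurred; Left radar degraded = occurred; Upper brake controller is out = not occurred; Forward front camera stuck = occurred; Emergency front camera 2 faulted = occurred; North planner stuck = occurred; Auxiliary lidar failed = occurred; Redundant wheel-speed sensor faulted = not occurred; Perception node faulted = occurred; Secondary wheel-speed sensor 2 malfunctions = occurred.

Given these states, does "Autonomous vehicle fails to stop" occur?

Brake command fails [AND]: Forward front camera stuck=occurs, Secondary fallback module trips=occurs, North planner stuck=occurs → all inputs occur → occurs.
Perception stack unavailable [OR]: Redundant wheel-speed sensor faulted=not, Brake command fails=occurs → at least one input occurs → occurs.
Planning chain down [OR]: Perception node faulted=occurs, Brake actuator failed=occurs, Left radar degraded=occurs → at least one input occurs → occurs.
Redundant channel down [OR]: Planning chain down=occurs, Secondary wheel-speed sensor 2 malfunctions=occurs → at least one input occurs → occurs.
Actuation path unavailable [AND]: Upper brake controller is out=not, Redundant channel down=occurs, Emergency front camera 2 faulted=occurs, Left fallback module 2 faulted=occurs → not all inputs occur → does not occur.
Fallback branch inoperative [OR]: Auxiliary lidar failed=occurs, CAN bus fails=occurs, Actuation path unavailable=not, #2 planner 2 trips=not → at least one input occurs → occurs.
Autonomous vehicle fails to stop [AND]: Perception stack unavailable=occurs, Fallback branch inoperative=occurs → all inputs occur → occurs.

Yes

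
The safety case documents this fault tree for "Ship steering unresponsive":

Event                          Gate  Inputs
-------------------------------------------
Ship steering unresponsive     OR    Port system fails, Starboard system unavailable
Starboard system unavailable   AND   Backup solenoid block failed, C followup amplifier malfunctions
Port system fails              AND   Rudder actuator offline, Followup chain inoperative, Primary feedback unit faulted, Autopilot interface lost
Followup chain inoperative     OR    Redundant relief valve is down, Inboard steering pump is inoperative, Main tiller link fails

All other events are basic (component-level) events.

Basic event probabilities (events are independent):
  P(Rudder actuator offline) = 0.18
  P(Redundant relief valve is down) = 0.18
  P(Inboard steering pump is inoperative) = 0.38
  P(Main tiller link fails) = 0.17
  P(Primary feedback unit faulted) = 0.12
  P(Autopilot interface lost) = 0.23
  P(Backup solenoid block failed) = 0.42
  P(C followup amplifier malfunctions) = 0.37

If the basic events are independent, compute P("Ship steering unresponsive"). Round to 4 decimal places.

P(Followup chain inoperative) [OR] = 1 − (1−0.18) × (1−0.38) × (1−0.17) = 0.578028
P(Port system fails) [AND] = 0.18 × 0.578028 × 0.12 × 0.23 = 0.002872
P(Starboard system unavailable) [AND] = 0.42 × 0.37 = 0.155400
P(Ship steering unresponsive) [OR] = 1 − (1−0.002872) × (1−0.155400) = 0.157826
Rounded to 4 decimal places: P(Ship steering unresponsive) ≈ 0.1578.

0.1578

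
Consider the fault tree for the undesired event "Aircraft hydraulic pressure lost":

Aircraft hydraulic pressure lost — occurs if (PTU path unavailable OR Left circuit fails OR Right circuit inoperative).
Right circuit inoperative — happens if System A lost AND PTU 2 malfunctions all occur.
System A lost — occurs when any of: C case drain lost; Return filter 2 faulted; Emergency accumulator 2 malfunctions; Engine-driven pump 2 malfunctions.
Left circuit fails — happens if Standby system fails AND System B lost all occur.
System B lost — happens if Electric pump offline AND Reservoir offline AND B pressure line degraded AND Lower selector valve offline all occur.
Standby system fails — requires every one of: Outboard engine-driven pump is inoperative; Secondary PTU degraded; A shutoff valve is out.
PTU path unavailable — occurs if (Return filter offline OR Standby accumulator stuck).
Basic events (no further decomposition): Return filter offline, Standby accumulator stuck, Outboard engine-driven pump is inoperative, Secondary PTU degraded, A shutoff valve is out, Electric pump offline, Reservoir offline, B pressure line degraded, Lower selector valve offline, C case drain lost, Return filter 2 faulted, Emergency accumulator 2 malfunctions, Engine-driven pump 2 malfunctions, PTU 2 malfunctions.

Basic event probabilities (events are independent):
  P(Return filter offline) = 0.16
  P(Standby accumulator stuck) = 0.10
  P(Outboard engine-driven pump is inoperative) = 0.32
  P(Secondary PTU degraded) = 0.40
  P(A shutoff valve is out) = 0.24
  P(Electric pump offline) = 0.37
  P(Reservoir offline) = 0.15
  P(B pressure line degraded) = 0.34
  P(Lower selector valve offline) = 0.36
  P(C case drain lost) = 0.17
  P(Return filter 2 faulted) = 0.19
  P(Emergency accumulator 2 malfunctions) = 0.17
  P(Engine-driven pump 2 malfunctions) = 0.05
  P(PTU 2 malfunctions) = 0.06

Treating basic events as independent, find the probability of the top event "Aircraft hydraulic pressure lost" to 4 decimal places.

P(PTU path unavailable) [OR] = 1 − (1−0.16) × (1−0.10) = 0.244000
P(Standby system fails) [AND] = 0.32 × 0.40 × 0.24 = 0.030720
P(System B lost) [AND] = 0.37 × 0.15 × 0.34 × 0.36 = 0.006793
P(Left circuit fails) [AND] = 0.030720 × 0.006793 = 0.000209
P(System A lost) [OR] = 1 − (1−0.17) × (1−0.19) × (1−0.17) × (1−0.05) = 0.469891
P(Right circuit inoperative) [AND] = 0.469891 × 0.06 = 0.028193
P(Aircraft hydraulic pressure lost) [OR] = 1 − (1−0.244000) × (1−0.000209) × (1−0.028193) = 0.265467
Rounded to 4 decimal places: P(Aircraft hydraulic pressure lost) ≈ 0.2655.

0.2655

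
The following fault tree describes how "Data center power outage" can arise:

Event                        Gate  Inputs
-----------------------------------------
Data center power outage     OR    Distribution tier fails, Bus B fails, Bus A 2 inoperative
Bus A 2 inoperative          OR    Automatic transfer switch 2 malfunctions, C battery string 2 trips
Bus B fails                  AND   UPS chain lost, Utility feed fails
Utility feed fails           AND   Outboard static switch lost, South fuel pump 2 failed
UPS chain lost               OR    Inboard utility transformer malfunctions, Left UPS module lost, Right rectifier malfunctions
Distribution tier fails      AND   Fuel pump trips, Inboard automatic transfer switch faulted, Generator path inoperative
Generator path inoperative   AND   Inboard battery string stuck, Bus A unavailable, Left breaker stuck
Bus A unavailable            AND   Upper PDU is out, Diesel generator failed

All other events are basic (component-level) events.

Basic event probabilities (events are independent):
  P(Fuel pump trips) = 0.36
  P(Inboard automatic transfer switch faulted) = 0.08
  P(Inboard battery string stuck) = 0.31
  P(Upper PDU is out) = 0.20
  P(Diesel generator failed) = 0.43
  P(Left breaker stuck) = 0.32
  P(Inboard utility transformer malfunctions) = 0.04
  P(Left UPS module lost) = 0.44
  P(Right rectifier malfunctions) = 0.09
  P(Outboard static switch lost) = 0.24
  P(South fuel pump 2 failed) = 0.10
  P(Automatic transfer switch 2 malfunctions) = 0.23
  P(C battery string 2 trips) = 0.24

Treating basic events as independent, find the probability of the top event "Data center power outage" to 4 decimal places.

0.4221

P(Bus A unavailable) [AND] = 0.20 × 0.43 = 0.086000
P(Generator path inoperative) [AND] = 0.31 × 0.086000 × 0.32 = 0.008531
P(Distribution tier fails) [AND] = 0.36 × 0.08 × 0.008531 = 0.000246
P(UPS chain lost) [OR] = 1 − (1−0.04) × (1−0.44) × (1−0.09) = 0.510784
P(Utility feed fails) [AND] = 0.24 × 0.10 = 0.024000
P(Bus B fails) [AND] = 0.510784 × 0.024000 = 0.012259
P(Bus A 2 inoperative) [OR] = 1 − (1−0.23) × (1−0.24) = 0.414800
P(Data center power outage) [OR] = 1 − (1−0.000246) × (1−0.012259) × (1−0.414800) = 0.422116
Rounded to 4 decimal places: P(Data center power outage) ≈ 0.4221.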